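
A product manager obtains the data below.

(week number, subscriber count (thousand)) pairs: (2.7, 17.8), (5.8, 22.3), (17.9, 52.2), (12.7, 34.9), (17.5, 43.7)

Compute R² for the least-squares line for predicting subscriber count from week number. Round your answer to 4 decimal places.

n = 5, Σx = 56.6, Σy = 170.9, Σxy = 2319.76, Σx² = 828.88, Σy² = 6666.67
Sxx = Σx² − (Σx)²/n = 828.88 − 640.712 = 188.168
Sxy = Σxy − (Σx)(Σy)/n = 2319.76 − 1934.588 = 385.172
Syy = Σy² − (Σy)²/n = 6666.67 − 5841.362 = 825.308
R² = Sxy²/(Sxx·Syy) = (385.172)²/(188.168·825.308) = 0.955317

0.9553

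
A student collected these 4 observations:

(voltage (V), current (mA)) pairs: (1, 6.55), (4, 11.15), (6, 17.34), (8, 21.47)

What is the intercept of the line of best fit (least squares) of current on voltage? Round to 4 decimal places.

3.7348

n = 4, Σx = 19, Σy = 56.51, Σxy = 326.95, Σx² = 117
Sxx = Σx² − (Σx)²/n = 117 − 90.25 = 26.75
Sxy = Σxy − (Σx)(Σy)/n = 326.95 − 268.4225 = 58.5275
b = Sxy/Sxx = 58.5275/26.75 = 2.187944
a = ȳ − b·x̄ = 14.1275 − 2.187944·4.75 = 3.734766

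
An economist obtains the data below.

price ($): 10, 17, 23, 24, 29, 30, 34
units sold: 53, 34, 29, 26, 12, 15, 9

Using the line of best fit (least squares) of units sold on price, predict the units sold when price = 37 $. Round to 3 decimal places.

n = 7, Σx = 167, Σy = 178, Σxy = 3503, Σx² = 4391
Sxx = Σx² − (Σx)²/n = 4391 − 3984.142857 = 406.857143
Sxy = Σxy − (Σx)(Σy)/n = 3503 − 4246.571429 = -743.571429
b = Sxy/Sxx = -743.571429/406.857143 = -1.827598
a = ȳ − b·x̄ = 25.428571 − (-1.827598)·23.857143 = 69.029846
ŷ(37) = a + b·37 = 69.029846 + (-1.827598)·37 = 1.408708

1.409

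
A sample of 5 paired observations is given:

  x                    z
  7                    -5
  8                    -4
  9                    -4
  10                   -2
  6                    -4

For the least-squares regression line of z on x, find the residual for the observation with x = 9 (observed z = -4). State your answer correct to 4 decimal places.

n = 5, Σx = 40, Σy = -19, Σxy = -147, Σx² = 330
Sxx = Σx² − (Σx)²/n = 330 − 320 = 10
Sxy = Σxy − (Σx)(Σy)/n = -147 − (-152) = 5
b = Sxy/Sxx = 5/10 = 0.5
a = ȳ − b·x̄ = -3.8 − 0.5·8 = -7.8
ŷ(9) = -7.8 + 0.5·9 = -3.3
residual = y − ŷ = -4 − (-3.3) = -0.7

-0.7000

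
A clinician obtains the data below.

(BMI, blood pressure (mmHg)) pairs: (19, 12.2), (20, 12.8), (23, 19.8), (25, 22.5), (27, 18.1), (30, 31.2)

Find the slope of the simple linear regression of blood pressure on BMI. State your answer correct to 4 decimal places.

1.5000

n = 6, Σx = 144, Σy = 116.6, Σxy = 2930.4, Σx² = 3544
Sxx = Σx² − (Σx)²/n = 3544 − 3456 = 88
Sxy = Σxy − (Σx)(Σy)/n = 2930.4 − 2798.4 = 132
b = Sxy/Sxx = 132/88 = 1.5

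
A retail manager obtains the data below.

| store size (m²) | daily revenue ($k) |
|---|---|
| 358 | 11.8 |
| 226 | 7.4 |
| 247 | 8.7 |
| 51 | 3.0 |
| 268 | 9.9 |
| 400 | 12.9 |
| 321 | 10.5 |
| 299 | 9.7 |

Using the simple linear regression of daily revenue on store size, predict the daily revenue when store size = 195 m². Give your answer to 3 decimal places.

7.064

n = 8, Σx = 2170, Σy = 73.9, Σxy = 22282.7, Σx² = 667116
Sxx = Σx² − (Σx)²/n = 667116 − 588612.5 = 78503.5
Sxy = Σxy − (Σx)(Σy)/n = 22282.7 − 20045.375 = 2237.325
b = Sxy/Sxx = 2237.325/78503.5 = 0.028500
a = ȳ − b·x̄ = 9.2375 − 0.028500·271.25 = 1.506961
ŷ(195) = a + b·195 = 1.506961 + 0.028500·195 = 7.064399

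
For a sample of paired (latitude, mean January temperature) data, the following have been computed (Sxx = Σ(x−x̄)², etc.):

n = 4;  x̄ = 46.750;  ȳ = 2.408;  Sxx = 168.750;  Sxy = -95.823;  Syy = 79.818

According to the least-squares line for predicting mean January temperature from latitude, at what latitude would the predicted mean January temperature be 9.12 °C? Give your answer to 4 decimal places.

34.9298

b = Sxy/Sxx = -95.823/168.75 = -0.56784
a = ȳ − b·x̄ = 2.408 − (-0.56784)·46.75 = 28.95452
Set a + b·x = 9.12: x = (9.12 − 28.95452) / (-0.56784) = 34.929769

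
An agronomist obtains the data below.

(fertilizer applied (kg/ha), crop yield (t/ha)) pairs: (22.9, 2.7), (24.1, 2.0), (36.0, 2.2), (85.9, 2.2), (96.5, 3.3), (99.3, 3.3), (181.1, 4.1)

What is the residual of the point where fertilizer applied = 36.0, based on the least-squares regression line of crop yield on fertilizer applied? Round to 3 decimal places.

-0.141

n = 7, Σx = 545.8, Σy = 19.8, Σxy = 1766.86, Σx² = 61749.98
Sxx = Σx² − (Σx)²/n = 61749.98 − 42556.805714 = 19193.174286
Sxy = Σxy − (Σx)(Σy)/n = 1766.86 − 1543.834286 = 223.025714
b = Sxy/Sxx = 223.025714/19193.174286 = 0.011620
a = ȳ − b·x̄ = 2.828571 − 0.011620·77.971429 = 1.922539
ŷ(36.0) = 1.922539 + 0.011620·36 = 2.340861
residual = y − ŷ = 2.2 − 2.340861 = -0.140861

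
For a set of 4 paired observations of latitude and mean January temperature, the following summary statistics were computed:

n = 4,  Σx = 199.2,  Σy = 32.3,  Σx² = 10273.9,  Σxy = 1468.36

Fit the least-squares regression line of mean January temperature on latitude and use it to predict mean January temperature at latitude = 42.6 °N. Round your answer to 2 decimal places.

10.93

Sxx = Σx² − (Σx)²/n = 10273.9 − 9920.16 = 353.74
Sxy = Σxy − (Σx)(Σy)/n = 1468.36 − 1608.54 = -140.18
b = Sxy/Sxx = -140.18/353.74 = -0.396280
a = ȳ − b·x̄ = 8.075 − (-0.396280)·49.8 = 27.809732
ŷ(42.6) = a + b·42.6 = 27.809732 + (-0.396280)·42.6 = 10.928214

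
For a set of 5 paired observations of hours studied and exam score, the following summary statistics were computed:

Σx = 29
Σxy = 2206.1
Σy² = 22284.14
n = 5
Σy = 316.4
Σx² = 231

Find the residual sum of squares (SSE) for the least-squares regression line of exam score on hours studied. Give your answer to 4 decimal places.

Sxx = Σx² − (Σx)²/n = 231 − 168.2 = 62.8
Sxy = Σxy − (Σx)(Σy)/n = 2206.1 − 1835.12 = 370.98
Syy = Σy² − (Σy)²/n = 22284.14 − 20021.792 = 2262.348
b = Sxy/Sxx = 370.98/62.8 = 5.907325
SSE = Syy − b·Sxy = 2262.348 − 5.907325·370.98 = 70.848631

70.8486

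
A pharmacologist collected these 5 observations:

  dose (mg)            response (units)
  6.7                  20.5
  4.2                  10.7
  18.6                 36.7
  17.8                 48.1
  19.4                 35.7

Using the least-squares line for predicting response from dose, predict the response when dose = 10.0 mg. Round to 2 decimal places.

24.19

n = 5, Σx = 66.7, Σy = 151.7, Σxy = 2413.67, Σx² = 1101.69
Sxx = Σx² − (Σx)²/n = 1101.69 − 889.778 = 211.912
Sxy = Σxy − (Σx)(Σy)/n = 2413.67 − 2023.678 = 389.992
b = Sxy/Sxx = 389.992/211.912 = 1.840349
a = ȳ − b·x̄ = 30.34 − 1.840349·13.34 = 5.789747
ŷ(10.0) = a + b·10.0 = 5.789747 + 1.840349·10 = 24.193235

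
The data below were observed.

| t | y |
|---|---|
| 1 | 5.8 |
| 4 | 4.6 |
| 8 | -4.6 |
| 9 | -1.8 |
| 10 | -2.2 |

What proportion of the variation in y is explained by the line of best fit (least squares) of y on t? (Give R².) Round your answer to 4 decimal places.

n = 5, Σx = 32, Σy = 1.8, Σxy = -50.8, Σx² = 262, Σy² = 84.04
Sxx = Σx² − (Σx)²/n = 262 − 204.8 = 57.2
Sxy = Σxy − (Σx)(Σy)/n = -50.8 − 11.52 = -62.32
Syy = Σy² − (Σy)²/n = 84.04 − 0.648 = 83.392
R² = Sxy²/(Sxx·Syy) = (-62.32)²/(57.2·83.392) = 0.814206

0.8142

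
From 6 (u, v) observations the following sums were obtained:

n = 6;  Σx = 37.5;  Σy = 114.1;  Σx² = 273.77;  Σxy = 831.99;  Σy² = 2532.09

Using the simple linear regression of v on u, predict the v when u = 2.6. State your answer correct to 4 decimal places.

Sxx = Σx² − (Σx)²/n = 273.77 − 234.375 = 39.395
Sxy = Σxy − (Σx)(Σy)/n = 831.99 − 713.125 = 118.865
b = Sxy/Sxx = 118.865/39.395 = 3.017261
a = ȳ − b·x̄ = 19.016667 − 3.017261·6.25 = 0.158785
ŷ(2.6) = a + b·2.6 = 0.158785 + 3.017261·2.6 = 8.003664

8.0037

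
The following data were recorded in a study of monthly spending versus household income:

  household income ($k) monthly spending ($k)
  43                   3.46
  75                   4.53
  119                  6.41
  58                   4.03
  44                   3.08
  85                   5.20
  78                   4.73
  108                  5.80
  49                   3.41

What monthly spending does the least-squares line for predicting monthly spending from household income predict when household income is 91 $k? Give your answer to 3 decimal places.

n = 9, Σx = 659, Σy = 40.65, Σxy = 3225.01, Σx² = 54309
Sxx = Σx² − (Σx)²/n = 54309 − 48253.444444 = 6055.555556
Sxy = Σxy − (Σx)(Σy)/n = 3225.01 − 2976.483333 = 248.526667
b = Sxy/Sxx = 248.526667/6055.555556 = 0.041041
a = ȳ − b·x̄ = 4.516667 − 0.041041·73.222222 = 1.511546
ŷ(91) = a + b·91 = 1.511546 + 0.041041·91 = 5.246286

5.246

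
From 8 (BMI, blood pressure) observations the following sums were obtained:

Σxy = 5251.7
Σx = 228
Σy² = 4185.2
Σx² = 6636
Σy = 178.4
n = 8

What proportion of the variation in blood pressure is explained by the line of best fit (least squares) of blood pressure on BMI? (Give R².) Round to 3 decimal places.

0.980

Sxx = Σx² − (Σx)²/n = 6636 − 6498 = 138
Sxy = Σxy − (Σx)(Σy)/n = 5251.7 − 5084.4 = 167.3
Syy = Σy² − (Σy)²/n = 4185.2 − 3978.32 = 206.88
R² = Sxy²/(Sxx·Syy) = (167.3)²/(138·206.88) = 0.980380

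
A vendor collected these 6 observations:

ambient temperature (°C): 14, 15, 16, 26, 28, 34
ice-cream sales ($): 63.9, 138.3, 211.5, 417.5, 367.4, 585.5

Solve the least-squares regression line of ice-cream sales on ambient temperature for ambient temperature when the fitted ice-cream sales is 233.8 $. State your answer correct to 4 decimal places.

n = 6, Σx = 133, Σy = 1784.1, Σxy = 47402.3, Σx² = 3293
Sxx = Σx² − (Σx)²/n = 3293 − 2948.166667 = 344.833333
Sxy = Σxy − (Σx)(Σy)/n = 47402.3 − 39547.55 = 7854.75
b = Sxy/Sxx = 7854.75/344.833333 = 22.778395
a = ȳ − b·x̄ = 297.35 − 22.778395·22.166667 = -207.571097
Set a + b·x = 233.8: x = (233.8 − (-207.571097)) / 22.778395 = 19.376742

19.3767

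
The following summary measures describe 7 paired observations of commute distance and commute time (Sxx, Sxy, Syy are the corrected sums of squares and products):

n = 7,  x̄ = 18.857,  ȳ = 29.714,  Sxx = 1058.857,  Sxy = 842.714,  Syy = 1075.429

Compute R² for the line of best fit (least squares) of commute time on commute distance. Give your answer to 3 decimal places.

R² = Sxy²/(Sxx·Syy) = (842.714)²/(1058.857·1075.429) = 0.623651

0.624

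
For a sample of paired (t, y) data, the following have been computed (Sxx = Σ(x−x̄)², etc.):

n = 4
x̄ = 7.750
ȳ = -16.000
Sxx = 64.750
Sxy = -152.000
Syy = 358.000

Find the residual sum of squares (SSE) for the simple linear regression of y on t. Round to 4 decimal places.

b = Sxy/Sxx = -152/64.75 = -2.347490
SSE = Syy − b·Sxy = 358 − (-2.347490)·(-152) = 1.181467

1.1815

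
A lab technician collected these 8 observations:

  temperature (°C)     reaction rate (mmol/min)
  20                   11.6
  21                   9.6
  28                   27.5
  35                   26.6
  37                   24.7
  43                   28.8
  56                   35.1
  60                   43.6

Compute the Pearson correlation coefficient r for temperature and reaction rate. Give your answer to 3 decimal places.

n = 8, Σx = 300, Σy = 207.5, Σxy = 8868.5, Σx² = 12804, Σy² = 6263.03
Sxx = Σx² − (Σx)²/n = 12804 − 11250 = 1554
Sxy = Σxy − (Σx)(Σy)/n = 8868.5 − 7781.25 = 1087.25
Syy = Σy² − (Σy)²/n = 6263.03 − 5382.03125 = 880.99875
r = Sxy/√(Sxx·Syy) = 1087.25/√(1369072.0575) = 1087.25/1170.073527 = 0.929215

0.929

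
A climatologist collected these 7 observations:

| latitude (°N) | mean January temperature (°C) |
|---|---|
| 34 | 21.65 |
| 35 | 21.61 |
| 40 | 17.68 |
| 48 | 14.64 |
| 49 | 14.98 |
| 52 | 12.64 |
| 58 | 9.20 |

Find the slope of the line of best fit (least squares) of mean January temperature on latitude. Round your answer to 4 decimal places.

-0.5048

n = 7, Σx = 316, Σy = 112.4, Σxy = 4827.27, Σx² = 14754
Sxx = Σx² − (Σx)²/n = 14754 − 14265.142857 = 488.857143
Sxy = Σxy − (Σx)(Σy)/n = 4827.27 − 5074.057143 = -246.787143
b = Sxy/Sxx = -246.787143/488.857143 = -0.504825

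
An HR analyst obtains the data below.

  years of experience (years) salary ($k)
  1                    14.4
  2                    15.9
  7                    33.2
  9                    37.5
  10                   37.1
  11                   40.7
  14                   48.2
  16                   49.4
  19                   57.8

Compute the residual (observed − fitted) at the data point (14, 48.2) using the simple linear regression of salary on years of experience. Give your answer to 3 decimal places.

1.200

n = 9, Σx = 89, Σy = 334.2, Σxy = 3998.2, Σx² = 1169
Sxx = Σx² − (Σx)²/n = 1169 − 880.111111 = 288.888889
Sxy = Σxy − (Σx)(Σy)/n = 3998.2 − 3304.866667 = 693.333333
b = Sxy/Sxx = 693.333333/288.888889 = 2.4
a = ȳ − b·x̄ = 37.133333 − 2.4·9.888889 = 13.4
ŷ(14) = 13.4 + 2.4·14 = 47
residual = y − ŷ = 48.2 − 47 = 1.2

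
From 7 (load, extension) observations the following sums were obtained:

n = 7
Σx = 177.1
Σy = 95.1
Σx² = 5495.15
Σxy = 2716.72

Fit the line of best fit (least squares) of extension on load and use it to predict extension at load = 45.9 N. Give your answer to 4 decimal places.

19.8943

Sxx = Σx² − (Σx)²/n = 5495.15 − 4480.63 = 1014.52
Sxy = Σxy − (Σx)(Σy)/n = 2716.72 − 2406.03 = 310.69
b = Sxy/Sxx = 310.69/1014.52 = 0.306243
a = ȳ − b·x̄ = 13.585714 − 0.306243·25.3 = 5.837758
ŷ(45.9) = a + b·45.9 = 5.837758 + 0.306243·45.9 = 19.894327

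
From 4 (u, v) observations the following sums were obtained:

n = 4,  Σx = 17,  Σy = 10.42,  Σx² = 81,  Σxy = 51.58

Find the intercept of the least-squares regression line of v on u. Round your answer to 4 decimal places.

-0.9383

Sxx = Σx² − (Σx)²/n = 81 − 72.25 = 8.75
Sxy = Σxy − (Σx)(Σy)/n = 51.58 − 44.285 = 7.295
b = Sxy/Sxx = 7.295/8.75 = 0.833714
a = ȳ − b·x̄ = 2.605 − 0.833714·4.25 = -0.938286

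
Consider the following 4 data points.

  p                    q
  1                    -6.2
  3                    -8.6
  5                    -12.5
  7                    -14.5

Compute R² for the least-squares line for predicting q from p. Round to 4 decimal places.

n = 4, Σx = 16, Σy = -41.8, Σxy = -196, Σx² = 84, Σy² = 478.9
Sxx = Σx² − (Σx)²/n = 84 − 64 = 20
Sxy = Σxy − (Σx)(Σy)/n = -196 − (-167.2) = -28.8
Syy = Σy² − (Σy)²/n = 478.9 − 436.81 = 42.09
R² = Sxy²/(Sxx·Syy) = (-28.8)²/(20·42.09) = 0.985317

0.9853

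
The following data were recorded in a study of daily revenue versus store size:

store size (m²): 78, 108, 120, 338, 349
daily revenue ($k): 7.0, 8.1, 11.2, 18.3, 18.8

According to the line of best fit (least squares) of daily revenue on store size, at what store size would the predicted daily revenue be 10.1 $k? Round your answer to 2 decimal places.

n = 5, Σx = 993, Σy = 63.4, Σxy = 15511.4, Σx² = 268193
Sxx = Σx² − (Σx)²/n = 268193 − 197209.8 = 70983.2
Sxy = Σxy − (Σx)(Σy)/n = 15511.4 − 12591.24 = 2920.16
b = Sxy/Sxx = 2920.16/70983.2 = 0.041139
a = ȳ − b·x̄ = 12.68 − 0.041139·198.6 = 4.509845
Set a + b·x = 10.1: x = (10.1 − 4.509845) / 0.041139 = 135.885404

135.89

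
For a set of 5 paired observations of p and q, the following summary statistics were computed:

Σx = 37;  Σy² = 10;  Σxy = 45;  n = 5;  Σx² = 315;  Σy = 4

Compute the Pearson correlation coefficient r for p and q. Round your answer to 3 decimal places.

0.920

Sxx = Σx² − (Σx)²/n = 315 − 273.8 = 41.2
Sxy = Σxy − (Σx)(Σy)/n = 45 − 29.6 = 15.4
Syy = Σy² − (Σy)²/n = 10 − 3.2 = 6.8
r = Sxy/√(Sxx·Syy) = 15.4/√(280.16) = 15.4/16.737981 = 0.920063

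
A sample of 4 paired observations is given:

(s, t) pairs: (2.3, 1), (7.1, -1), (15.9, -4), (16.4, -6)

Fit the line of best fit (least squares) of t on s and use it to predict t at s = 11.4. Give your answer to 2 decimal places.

n = 4, Σx = 41.7, Σy = -10, Σxy = -166.8, Σx² = 577.47
Sxx = Σx² − (Σx)²/n = 577.47 − 434.7225 = 142.7475
Sxy = Σxy − (Σx)(Σy)/n = -166.8 − (-104.25) = -62.55
b = Sxy/Sxx = -62.55/142.7475 = -0.438186
a = ȳ − b·x̄ = -2.5 − (-0.438186)·10.425 = 2.068092
ŷ(11.4) = a + b·11.4 = 2.068092 + (-0.438186)·11.4 = -2.927232

-2.93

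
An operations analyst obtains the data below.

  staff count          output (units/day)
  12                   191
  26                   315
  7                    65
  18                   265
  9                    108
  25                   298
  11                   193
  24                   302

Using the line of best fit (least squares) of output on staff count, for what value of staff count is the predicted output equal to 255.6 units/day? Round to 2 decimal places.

n = 8, Σx = 132, Σy = 1737, Σxy = 33500, Σx² = 2596
Sxx = Σx² − (Σx)²/n = 2596 − 2178 = 418
Sxy = Σxy − (Σx)(Σy)/n = 33500 − 28660.5 = 4839.5
b = Sxy/Sxx = 4839.5/418 = 11.577751
a = ȳ − b·x̄ = 217.125 − 11.577751·16.5 = 26.092105
Set a + b·x = 255.6: x = (255.6 − 26.092105) / 11.577751 = 19.823184

19.82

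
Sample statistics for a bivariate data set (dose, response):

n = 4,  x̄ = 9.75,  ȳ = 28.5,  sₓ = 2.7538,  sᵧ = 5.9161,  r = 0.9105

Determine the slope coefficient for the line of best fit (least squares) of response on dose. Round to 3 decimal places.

b = r · sᵧ/sₓ = 0.9105 · 5.9161/2.7538 = 1.956064

1.956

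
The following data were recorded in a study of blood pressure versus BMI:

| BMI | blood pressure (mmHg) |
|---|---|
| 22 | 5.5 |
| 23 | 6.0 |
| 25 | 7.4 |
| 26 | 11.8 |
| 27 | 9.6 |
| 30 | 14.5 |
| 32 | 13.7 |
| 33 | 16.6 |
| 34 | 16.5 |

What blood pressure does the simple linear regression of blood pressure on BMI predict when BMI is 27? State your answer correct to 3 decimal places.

n = 9, Σx = 252, Σy = 101.6, Σxy = 2992.2, Σx² = 7212
Sxx = Σx² − (Σx)²/n = 7212 − 7056 = 156
Sxy = Σxy − (Σx)(Σy)/n = 2992.2 − 2844.8 = 147.4
b = Sxy/Sxx = 147.4/156 = 0.944872
a = ȳ − b·x̄ = 11.288889 − 0.944872·28 = -15.167521
ŷ(27) = a + b·27 = -15.167521 + 0.944872·27 = 10.344017

10.344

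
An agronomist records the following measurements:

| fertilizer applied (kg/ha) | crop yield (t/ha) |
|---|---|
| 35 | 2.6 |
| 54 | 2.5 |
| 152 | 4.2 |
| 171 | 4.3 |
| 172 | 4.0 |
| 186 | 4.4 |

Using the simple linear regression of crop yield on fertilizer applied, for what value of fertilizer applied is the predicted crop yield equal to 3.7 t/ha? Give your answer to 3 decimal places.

n = 6, Σx = 770, Σy = 22, Σxy = 3106.1, Σx² = 120666
Sxx = Σx² − (Σx)²/n = 120666 − 98816.666667 = 21849.333333
Sxy = Σxy − (Σx)(Σy)/n = 3106.1 − 2823.333333 = 282.766667
b = Sxy/Sxx = 282.766667/21849.333333 = 0.012942
a = ȳ − b·x̄ = 3.666667 − 0.012942·128.333333 = 2.005820
Set a + b·x = 3.7: x = (3.7 − 2.005820) / 0.012942 = 130.908994

130.909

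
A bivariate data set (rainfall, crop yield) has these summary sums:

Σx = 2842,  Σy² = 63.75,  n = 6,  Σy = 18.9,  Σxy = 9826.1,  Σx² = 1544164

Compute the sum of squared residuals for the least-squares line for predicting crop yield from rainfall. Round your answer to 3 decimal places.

Sxx = Σx² − (Σx)²/n = 1544164 − 1346160.666667 = 198003.333333
Sxy = Σxy − (Σx)(Σy)/n = 9826.1 − 8952.3 = 873.8
Syy = Σy² − (Σy)²/n = 63.75 − 59.535 = 4.215
b = Sxy/Sxx = 873.8/198003.333333 = 0.004413
SSE = Syy − b·Sxy = 4.215 − 0.004413·873.8 = 0.358871

0.359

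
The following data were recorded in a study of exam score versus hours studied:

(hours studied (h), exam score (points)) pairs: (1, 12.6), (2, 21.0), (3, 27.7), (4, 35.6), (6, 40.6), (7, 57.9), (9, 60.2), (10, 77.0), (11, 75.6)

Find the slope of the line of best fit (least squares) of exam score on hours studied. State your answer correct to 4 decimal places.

n = 9, Σx = 53, Σy = 408.2, Σxy = 3072.4, Σx² = 417
Sxx = Σx² − (Σx)²/n = 417 − 312.111111 = 104.888889
Sxy = Σxy − (Σx)(Σy)/n = 3072.4 − 2403.844444 = 668.555556
b = Sxy/Sxx = 668.555556/104.888889 = 6.373941

6.3739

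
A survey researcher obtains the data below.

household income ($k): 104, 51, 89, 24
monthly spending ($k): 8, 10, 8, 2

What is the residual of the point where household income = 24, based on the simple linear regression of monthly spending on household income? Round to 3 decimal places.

n = 4, Σx = 268, Σy = 28, Σxy = 2102, Σx² = 21914
Sxx = Σx² − (Σx)²/n = 21914 − 17956 = 3958
Sxy = Σxy − (Σx)(Σy)/n = 2102 − 1876 = 226
b = Sxy/Sxx = 226/3958 = 0.057100
a = ȳ − b·x̄ = 7 − 0.057100·67 = 3.174330
ŷ(24) = 3.174330 + 0.057100·24 = 4.544720
residual = y − ŷ = 2 − 4.544720 = -2.544720

-2.545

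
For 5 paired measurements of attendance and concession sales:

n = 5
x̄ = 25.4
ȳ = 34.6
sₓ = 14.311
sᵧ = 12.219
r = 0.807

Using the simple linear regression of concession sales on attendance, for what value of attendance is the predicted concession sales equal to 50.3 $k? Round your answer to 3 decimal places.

b = r · sᵧ/sₓ = 0.807 · 12.219/14.311 = 0.689032
a = ȳ − b·x̄ = 34.6 − 0.689032·25.4 = 17.098594
Set a + b·x = 50.3: x = (50.3 − 17.098594) / 0.689032 = 48.185598

48.186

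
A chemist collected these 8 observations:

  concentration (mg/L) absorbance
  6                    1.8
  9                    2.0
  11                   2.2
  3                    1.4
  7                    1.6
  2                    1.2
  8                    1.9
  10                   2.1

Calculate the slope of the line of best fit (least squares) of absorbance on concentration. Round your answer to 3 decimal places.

n = 8, Σx = 56, Σy = 14.2, Σxy = 107, Σx² = 464
Sxx = Σx² − (Σx)²/n = 464 − 392 = 72
Sxy = Σxy − (Σx)(Σy)/n = 107 − 99.4 = 7.6
b = Sxy/Sxx = 7.6/72 = 0.105556

0.106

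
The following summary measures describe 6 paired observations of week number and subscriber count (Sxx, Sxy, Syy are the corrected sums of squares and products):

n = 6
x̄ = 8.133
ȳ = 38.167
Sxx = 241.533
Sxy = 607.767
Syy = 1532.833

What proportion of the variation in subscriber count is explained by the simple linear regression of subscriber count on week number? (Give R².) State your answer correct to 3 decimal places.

R² = Sxy²/(Sxx·Syy) = (607.767)²/(241.533·1532.833) = 0.997707

0.998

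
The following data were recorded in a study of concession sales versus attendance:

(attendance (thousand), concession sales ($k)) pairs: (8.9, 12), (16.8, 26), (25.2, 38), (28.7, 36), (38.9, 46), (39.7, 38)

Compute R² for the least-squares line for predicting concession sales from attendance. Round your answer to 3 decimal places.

n = 6, Σx = 158.2, Σy = 196, Σxy = 5832.4, Σx² = 4909.48, Σy² = 7120
Sxx = Σx² − (Σx)²/n = 4909.48 − 4171.206667 = 738.273333
Sxy = Σxy − (Σx)(Σy)/n = 5832.4 − 5167.866667 = 664.533333
Syy = Σy² − (Σy)²/n = 7120 − 6402.666667 = 717.333333
R² = Sxy²/(Sxx·Syy) = (664.533333)²/(738.273333·717.333333) = 0.833864

0.834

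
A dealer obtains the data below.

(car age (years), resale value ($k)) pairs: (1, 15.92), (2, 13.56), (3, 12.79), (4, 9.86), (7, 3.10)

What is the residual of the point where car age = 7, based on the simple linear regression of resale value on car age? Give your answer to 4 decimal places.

-0.2651

n = 5, Σx = 17, Σy = 55.23, Σxy = 142.55, Σx² = 79
Sxx = Σx² − (Σx)²/n = 79 − 57.8 = 21.2
Sxy = Σxy − (Σx)(Σy)/n = 142.55 − 187.782 = -45.232
b = Sxy/Sxx = -45.232/21.2 = -2.133585
a = ȳ − b·x̄ = 11.046 − (-2.133585)·3.4 = 18.300189
ŷ(7) = 18.300189 + (-2.133585)·7 = 3.365094
residual = y − ŷ = 3.10 − 3.365094 = -0.265094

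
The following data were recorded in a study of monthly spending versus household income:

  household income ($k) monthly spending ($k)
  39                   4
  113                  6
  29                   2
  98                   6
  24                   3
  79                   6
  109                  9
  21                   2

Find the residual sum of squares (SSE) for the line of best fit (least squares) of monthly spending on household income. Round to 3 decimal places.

n = 8, Σx = 512, Σy = 38, Σxy = 3049, Σx² = 43874, Σy² = 222
Sxx = Σx² − (Σx)²/n = 43874 − 32768 = 11106
Sxy = Σxy − (Σx)(Σy)/n = 3049 − 2432 = 617
Syy = Σy² − (Σy)²/n = 222 − 180.5 = 41.5
b = Sxy/Sxx = 617/11106 = 0.055556
SSE = Syy − b·Sxy = 41.5 − 0.055556·617 = 7.222222

7.222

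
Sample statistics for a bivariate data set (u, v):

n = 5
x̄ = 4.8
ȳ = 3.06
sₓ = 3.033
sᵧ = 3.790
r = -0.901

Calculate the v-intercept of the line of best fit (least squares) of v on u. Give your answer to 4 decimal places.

b = r · sᵧ/sₓ = -0.901 · 3.79/3.033 = -1.125879
a = ȳ − b·x̄ = 3.06 − (-1.125879)·4.8 = 8.464218

8.4642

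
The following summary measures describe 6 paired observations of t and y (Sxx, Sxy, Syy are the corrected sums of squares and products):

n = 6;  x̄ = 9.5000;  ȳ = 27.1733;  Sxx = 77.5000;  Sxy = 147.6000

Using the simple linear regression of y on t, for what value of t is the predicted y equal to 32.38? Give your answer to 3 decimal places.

b = Sxy/Sxx = 147.6/77.5 = 1.904516
a = ȳ − b·x̄ = 27.1733 − 1.904516·9.5 = 9.080397
Set a + b·x = 32.38: x = (32.38 − 9.080397) / 1.904516 = 12.233870

12.234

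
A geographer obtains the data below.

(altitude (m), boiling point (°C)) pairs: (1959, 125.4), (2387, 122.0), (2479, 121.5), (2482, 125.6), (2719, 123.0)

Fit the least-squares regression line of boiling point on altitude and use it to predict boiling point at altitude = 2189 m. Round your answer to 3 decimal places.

124.174

n = 5, Σx = 12026, Σy = 617.5, Σxy = 1484247.3, Σx² = 29234176
Sxx = Σx² − (Σx)²/n = 29234176 − 28924935.2 = 309240.8
Sxy = Σxy − (Σx)(Σy)/n = 1484247.3 − 1485211 = -963.7
b = Sxy/Sxx = -963.7/309240.8 = -0.003116
a = ȳ − b·x̄ = 123.5 − (-0.003116)·2405.2 = 130.995425
ŷ(2189) = a + b·2189 = 130.995425 + (-0.003116)·2189 = 124.173753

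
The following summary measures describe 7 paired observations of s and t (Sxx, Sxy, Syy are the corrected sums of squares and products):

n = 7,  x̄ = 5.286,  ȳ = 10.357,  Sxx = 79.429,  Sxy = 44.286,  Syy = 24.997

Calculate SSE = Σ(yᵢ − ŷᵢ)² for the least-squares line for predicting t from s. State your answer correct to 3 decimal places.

b = Sxy/Sxx = 44.286/79.429 = 0.557555
SSE = Syy − b·Sxy = 24.997 − 0.557555·44.286 = 0.305139

0.305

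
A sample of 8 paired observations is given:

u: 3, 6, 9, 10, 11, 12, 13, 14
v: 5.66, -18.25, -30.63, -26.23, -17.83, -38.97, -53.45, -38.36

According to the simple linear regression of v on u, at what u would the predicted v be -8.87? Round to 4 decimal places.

n = 8, Σx = 78, Σy = -218.06, Σxy = -2526.15, Σx² = 856
Sxx = Σx² − (Σx)²/n = 856 − 760.5 = 95.5
Sxy = Σxy − (Σx)(Σy)/n = -2526.15 − (-2126.085) = -400.065
b = Sxy/Sxx = -400.065/95.5 = -4.189162
a = ȳ − b·x̄ = -27.2575 − (-4.189162)·9.75 = 13.586832
Set a + b·x = -8.87: x = (-8.87 − 13.586832) / (-4.189162) = 5.360698

5.3607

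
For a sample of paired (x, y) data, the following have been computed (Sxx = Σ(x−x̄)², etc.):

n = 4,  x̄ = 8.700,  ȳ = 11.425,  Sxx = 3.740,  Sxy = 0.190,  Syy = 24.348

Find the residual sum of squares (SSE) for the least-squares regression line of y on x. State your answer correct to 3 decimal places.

24.338

b = Sxy/Sxx = 0.19/3.74 = 0.050802
SSE = Syy − b·Sxy = 24.348 − 0.050802·0.19 = 24.338348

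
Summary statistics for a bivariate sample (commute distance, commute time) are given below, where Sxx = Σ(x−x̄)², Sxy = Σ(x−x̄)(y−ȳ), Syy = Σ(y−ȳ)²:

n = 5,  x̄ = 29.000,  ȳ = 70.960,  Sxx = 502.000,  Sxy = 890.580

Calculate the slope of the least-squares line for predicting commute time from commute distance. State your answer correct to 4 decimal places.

1.7741

b = Sxy/Sxx = 890.58/502 = 1.774064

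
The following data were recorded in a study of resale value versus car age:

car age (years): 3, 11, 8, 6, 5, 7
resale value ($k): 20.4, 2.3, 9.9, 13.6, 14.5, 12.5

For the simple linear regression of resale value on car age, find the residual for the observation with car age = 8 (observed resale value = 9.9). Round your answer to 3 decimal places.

n = 6, Σx = 40, Σy = 73.2, Σxy = 407.3, Σx² = 304
Sxx = Σx² − (Σx)²/n = 304 − 266.666667 = 37.333333
Sxy = Σxy − (Σx)(Σy)/n = 407.3 − 488 = -80.7
b = Sxy/Sxx = -80.7/37.333333 = -2.161607
a = ȳ − b·x̄ = 12.2 − (-2.161607)·6.666667 = 26.610714
ŷ(8) = 26.610714 + (-2.161607)·8 = 9.317857
residual = y − ŷ = 9.9 − 9.317857 = 0.582143

0.582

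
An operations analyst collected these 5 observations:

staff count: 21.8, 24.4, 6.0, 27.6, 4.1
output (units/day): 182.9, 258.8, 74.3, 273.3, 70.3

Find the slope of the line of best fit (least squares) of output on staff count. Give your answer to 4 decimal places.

8.7046

n = 5, Σx = 83.9, Σy = 859.6, Σxy = 18579.05, Σx² = 1885.17
Sxx = Σx² − (Σx)²/n = 1885.17 − 1407.842 = 477.328
Sxy = Σxy − (Σx)(Σy)/n = 18579.05 − 14424.088 = 4154.962
b = Sxy/Sxx = 4154.962/477.328 = 8.704627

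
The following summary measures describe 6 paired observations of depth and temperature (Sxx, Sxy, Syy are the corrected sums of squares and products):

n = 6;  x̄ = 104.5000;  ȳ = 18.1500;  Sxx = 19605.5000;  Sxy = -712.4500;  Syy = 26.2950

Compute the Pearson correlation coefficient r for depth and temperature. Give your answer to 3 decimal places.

-0.992

r = Sxy/√(Sxx·Syy) = -712.45/√(515526.6225) = -712.45/718.001826 = -0.992268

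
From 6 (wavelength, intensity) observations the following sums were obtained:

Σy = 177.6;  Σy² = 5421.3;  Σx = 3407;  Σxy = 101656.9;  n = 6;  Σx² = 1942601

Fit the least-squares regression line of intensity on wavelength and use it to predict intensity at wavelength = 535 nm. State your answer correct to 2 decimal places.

Sxx = Σx² − (Σx)²/n = 1942601 − 1934608.166667 = 7992.833333
Sxy = Σxy − (Σx)(Σy)/n = 101656.9 − 100847.2 = 809.7
b = Sxy/Sxx = 809.7/7992.833333 = 0.101303
a = ȳ − b·x̄ = 29.6 − 0.101303·567.833333 = -27.923363
ŷ(535) = a + b·535 = -27.923363 + 0.101303·535 = 26.273877

26.27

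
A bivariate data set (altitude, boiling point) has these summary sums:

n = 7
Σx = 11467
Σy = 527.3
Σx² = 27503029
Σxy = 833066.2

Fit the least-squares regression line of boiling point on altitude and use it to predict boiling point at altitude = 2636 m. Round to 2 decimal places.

Sxx = Σx² − (Σx)²/n = 27503029 − 18784584.142857 = 8718444.857143
Sxy = Σxy − (Σx)(Σy)/n = 833066.2 − 863792.728571 = -30726.528571
b = Sxy/Sxx = -30726.528571/8718444.857143 = -0.003524
a = ȳ − b·x̄ = 75.328571 − (-0.003524)·1638.142857 = 81.101900
ŷ(2636) = a + b·2636 = 81.101900 + (-0.003524)·2636 = 71.811811

71.81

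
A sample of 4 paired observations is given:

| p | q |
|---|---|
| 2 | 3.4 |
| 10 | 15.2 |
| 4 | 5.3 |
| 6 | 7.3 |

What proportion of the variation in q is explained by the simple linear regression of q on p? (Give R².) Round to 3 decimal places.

n = 4, Σx = 22, Σy = 31.2, Σxy = 223.8, Σx² = 156, Σy² = 323.98
Sxx = Σx² − (Σx)²/n = 156 − 121 = 35
Sxy = Σxy − (Σx)(Σy)/n = 223.8 − 171.6 = 52.2
Syy = Σy² − (Σy)²/n = 323.98 − 243.36 = 80.62
R² = Sxy²/(Sxx·Syy) = (52.2)²/(35·80.62) = 0.965673

0.966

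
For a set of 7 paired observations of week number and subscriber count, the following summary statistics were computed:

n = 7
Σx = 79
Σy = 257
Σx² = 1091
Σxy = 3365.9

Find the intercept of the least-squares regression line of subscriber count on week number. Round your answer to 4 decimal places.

Sxx = Σx² − (Σx)²/n = 1091 − 891.571429 = 199.428571
Sxy = Σxy − (Σx)(Σy)/n = 3365.9 − 2900.428571 = 465.471429
b = Sxy/Sxx = 465.471429/199.428571 = 2.334026
a = ȳ − b·x̄ = 36.714286 − 2.334026·11.285714 = 10.373138

10.3731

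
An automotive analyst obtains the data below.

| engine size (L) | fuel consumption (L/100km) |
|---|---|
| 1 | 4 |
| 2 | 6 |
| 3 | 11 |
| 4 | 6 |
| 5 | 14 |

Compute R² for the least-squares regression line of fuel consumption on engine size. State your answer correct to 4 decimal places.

n = 5, Σx = 15, Σy = 41, Σxy = 143, Σx² = 55, Σy² = 405
Sxx = Σx² − (Σx)²/n = 55 − 45 = 10
Sxy = Σxy − (Σx)(Σy)/n = 143 − 123 = 20
Syy = Σy² − (Σy)²/n = 405 − 336.2 = 68.8
R² = Sxy²/(Sxx·Syy) = (20)²/(10·68.8) = 0.581395

0.5814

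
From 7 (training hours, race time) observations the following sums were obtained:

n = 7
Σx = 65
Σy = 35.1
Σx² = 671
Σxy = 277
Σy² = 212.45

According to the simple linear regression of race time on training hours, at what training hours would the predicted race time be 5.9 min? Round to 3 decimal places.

8.065

Sxx = Σx² − (Σx)²/n = 671 − 603.571429 = 67.428571
Sxy = Σxy − (Σx)(Σy)/n = 277 − 325.928571 = -48.928571
b = Sxy/Sxx = -48.928571/67.428571 = -0.725636
a = ȳ − b·x̄ = 5.014286 − (-0.725636)·9.285714 = 11.752331
Set a + b·x = 5.9: x = (5.9 − 11.752331) / (-0.725636) = 8.065109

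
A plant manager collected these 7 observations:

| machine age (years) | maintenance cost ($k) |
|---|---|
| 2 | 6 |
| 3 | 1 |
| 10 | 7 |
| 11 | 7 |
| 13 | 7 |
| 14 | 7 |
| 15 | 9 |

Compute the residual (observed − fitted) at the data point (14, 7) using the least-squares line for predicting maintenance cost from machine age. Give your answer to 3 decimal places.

-0.822

n = 7, Σx = 68, Σy = 44, Σxy = 486, Σx² = 824
Sxx = Σx² − (Σx)²/n = 824 − 660.571429 = 163.428571
Sxy = Σxy − (Σx)(Σy)/n = 486 − 427.428571 = 58.571429
b = Sxy/Sxx = 58.571429/163.428571 = 0.358392
a = ȳ − b·x̄ = 6.285714 − 0.358392·9.714286 = 2.804196
ŷ(14) = 2.804196 + 0.358392·14 = 7.821678
residual = y − ŷ = 7 − 7.821678 = -0.821678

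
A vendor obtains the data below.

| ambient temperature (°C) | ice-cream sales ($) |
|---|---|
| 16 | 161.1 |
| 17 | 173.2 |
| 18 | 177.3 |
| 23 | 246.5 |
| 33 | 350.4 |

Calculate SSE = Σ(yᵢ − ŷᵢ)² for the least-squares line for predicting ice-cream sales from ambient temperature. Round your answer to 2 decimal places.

88.16

n = 5, Σx = 107, Σy = 1108.5, Σxy = 25946.1, Σx² = 2487, Σy² = 270929.15
Sxx = Σx² − (Σx)²/n = 2487 − 2289.8 = 197.2
Sxy = Σxy − (Σx)(Σy)/n = 25946.1 − 23721.9 = 2224.2
Syy = Σy² − (Σy)²/n = 270929.15 − 245754.45 = 25174.7
b = Sxy/Sxx = 2224.2/197.2 = 11.278905
SSE = Syy − b·Sxy = 25174.7 − 11.278905·2224.2 = 88.160243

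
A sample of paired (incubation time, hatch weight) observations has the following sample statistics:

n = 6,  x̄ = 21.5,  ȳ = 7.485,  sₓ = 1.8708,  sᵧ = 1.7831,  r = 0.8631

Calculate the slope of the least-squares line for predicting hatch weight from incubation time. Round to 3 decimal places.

b = r · sᵧ/sₓ = 0.8631 · 1.7831/1.8708 = 0.822639

0.823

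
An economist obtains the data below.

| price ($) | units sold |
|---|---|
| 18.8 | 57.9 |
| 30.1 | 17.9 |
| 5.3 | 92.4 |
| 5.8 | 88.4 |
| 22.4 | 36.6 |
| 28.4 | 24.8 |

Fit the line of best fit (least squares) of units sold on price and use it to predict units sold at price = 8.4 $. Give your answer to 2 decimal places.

n = 6, Σx = 110.8, Σy = 318, Σxy = 4153.91, Σx² = 2629.5
Sxx = Σx² − (Σx)²/n = 2629.5 − 2046.106667 = 583.393333
Sxy = Σxy − (Σx)(Σy)/n = 4153.91 − 5872.4 = -1718.49
b = Sxy/Sxx = -1718.49/583.393333 = -2.945680
a = ȳ − b·x̄ = 53 − (-2.945680)·18.466667 = 107.396888
ŷ(8.4) = a + b·8.4 = 107.396888 + (-2.945680)·8.4 = 82.653177

82.65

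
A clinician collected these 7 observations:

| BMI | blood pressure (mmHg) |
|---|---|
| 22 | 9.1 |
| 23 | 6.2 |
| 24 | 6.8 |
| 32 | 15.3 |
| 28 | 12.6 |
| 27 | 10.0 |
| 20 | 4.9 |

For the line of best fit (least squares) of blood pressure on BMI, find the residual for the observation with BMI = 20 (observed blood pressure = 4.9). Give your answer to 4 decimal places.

-0.0561

n = 7, Σx = 176, Σy = 64.9, Σxy = 1716.4, Σx² = 4526
Sxx = Σx² − (Σx)²/n = 4526 − 4425.142857 = 100.857143
Sxy = Σxy − (Σx)(Σy)/n = 1716.4 − 1631.771429 = 84.628571
b = Sxy/Sxx = 84.628571/100.857143 = 0.839093
a = ȳ − b·x̄ = 9.271429 − 0.839093·25.142857 = -11.825779
ŷ(20) = -11.825779 + 0.839093·20 = 4.956091
residual = y − ŷ = 4.9 − 4.956091 = -0.056091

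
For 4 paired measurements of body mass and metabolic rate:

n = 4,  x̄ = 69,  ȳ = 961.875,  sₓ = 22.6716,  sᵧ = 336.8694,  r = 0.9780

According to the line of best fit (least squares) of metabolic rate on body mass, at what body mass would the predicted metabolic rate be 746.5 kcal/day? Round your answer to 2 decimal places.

b = r · sᵧ/sₓ = 0.978 · 336.8694/22.6716 = 14.531761
a = ȳ − b·x̄ = 961.875 − 14.531761·69 = -40.816511
Set a + b·x = 746.5: x = (746.5 − (-40.816511)) / 14.531761 = 54.179016

54.18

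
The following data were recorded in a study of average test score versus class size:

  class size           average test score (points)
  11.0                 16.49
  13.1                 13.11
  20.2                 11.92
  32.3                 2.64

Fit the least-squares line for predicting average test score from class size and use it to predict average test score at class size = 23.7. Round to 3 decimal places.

8.306

n = 4, Σx = 76.6, Σy = 44.16, Σxy = 679.187, Σx² = 1743.94
Sxx = Σx² − (Σx)²/n = 1743.94 − 1466.89 = 277.05
Sxy = Σxy − (Σx)(Σy)/n = 679.187 − 845.664 = -166.477
b = Sxy/Sxx = -166.477/277.05 = -0.600892
a = ȳ − b·x̄ = 11.04 − (-0.600892)·19.15 = 22.547073
ŷ(23.7) = a + b·23.7 = 22.547073 + (-0.600892)·23.7 = 8.305944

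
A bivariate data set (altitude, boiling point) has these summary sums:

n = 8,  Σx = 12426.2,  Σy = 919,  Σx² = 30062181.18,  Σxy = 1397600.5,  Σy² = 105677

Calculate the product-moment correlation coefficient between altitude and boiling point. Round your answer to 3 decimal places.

Sxx = Σx² − (Σx)²/n = 30062181.18 − 19301305.805 = 10760875.375
Sxy = Σxy − (Σx)(Σy)/n = 1397600.5 − 1427459.725 = -29859.225
Syy = Σy² − (Σy)²/n = 105677 − 105570.125 = 106.875
r = Sxy/√(Sxx·Syy) = -29859.225/√(1150068555.703125) = -29859.225/33912.660699 = -0.880474

-0.880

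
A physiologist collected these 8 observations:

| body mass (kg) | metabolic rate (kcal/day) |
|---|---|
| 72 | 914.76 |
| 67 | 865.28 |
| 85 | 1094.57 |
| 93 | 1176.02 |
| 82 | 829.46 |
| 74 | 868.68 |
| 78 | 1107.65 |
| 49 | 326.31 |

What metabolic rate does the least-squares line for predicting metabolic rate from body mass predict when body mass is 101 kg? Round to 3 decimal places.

n = 8, Σx = 600, Σy = 7182.73, Σxy = 560928.72, Σx² = 46232
Sxx = Σx² − (Σx)²/n = 46232 − 45000 = 1232
Sxy = Σxy − (Σx)(Σy)/n = 560928.72 − 538704.75 = 22223.97
b = Sxy/Sxx = 22223.97/1232 = 18.038937
a = ȳ − b·x̄ = 897.84125 − 18.038937·75 = -455.079002
ŷ(101) = a + b·101 = -455.079002 + 18.038937·101 = 1366.853604

1366.854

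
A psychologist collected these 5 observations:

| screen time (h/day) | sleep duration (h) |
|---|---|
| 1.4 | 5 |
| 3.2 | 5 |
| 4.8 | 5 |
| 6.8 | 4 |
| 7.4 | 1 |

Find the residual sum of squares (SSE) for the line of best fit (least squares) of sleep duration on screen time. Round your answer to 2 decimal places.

5.41

n = 5, Σx = 23.6, Σy = 20, Σxy = 81.6, Σx² = 136.24, Σy² = 92
Sxx = Σx² − (Σx)²/n = 136.24 − 111.392 = 24.848
Sxy = Σxy − (Σx)(Σy)/n = 81.6 − 94.4 = -12.8
Syy = Σy² − (Σy)²/n = 92 − 80 = 12
b = Sxy/Sxx = -12.8/24.848 = -0.515132
SSE = Syy − b·Sxy = 12 − (-0.515132)·(-12.8) = 5.406310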